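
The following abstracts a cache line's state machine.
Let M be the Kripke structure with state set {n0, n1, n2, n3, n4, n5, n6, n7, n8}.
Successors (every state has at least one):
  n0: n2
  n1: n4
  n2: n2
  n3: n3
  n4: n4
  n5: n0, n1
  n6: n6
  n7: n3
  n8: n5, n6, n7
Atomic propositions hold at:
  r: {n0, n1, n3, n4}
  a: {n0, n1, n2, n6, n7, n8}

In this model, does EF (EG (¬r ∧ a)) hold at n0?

Sat(¬r) = {n2, n5, n6, n7, n8}
Sat(¬r ∧ a) = {n2, n6, n7, n8}
EG (¬r ∧ a): greatest fixpoint, start Z0 = {n2, n6, n7, n8}, keep only states in Sat with some successor in Z. Z1 = {n2, n6, n8}; fixed.
Sat(EG (¬r ∧ a)) = {n2, n6, n8}
EF (EG (¬r ∧ a)): least fixpoint, start Z0 = {n2, n6, n8}, add states with some successor in Z. Z1 = {n0, n2, n6, n8}; Z2 = {n0, n2, n5, n6, n8}; fixed.
Sat(EF (EG (¬r ∧ a))) = {n0, n2, n5, n6, n8}
n0 ∈ Sat(EF (EG (¬r ∧ a))) = {n0, n2, n5, n6, n8}, so the formula holds at n0.

Yes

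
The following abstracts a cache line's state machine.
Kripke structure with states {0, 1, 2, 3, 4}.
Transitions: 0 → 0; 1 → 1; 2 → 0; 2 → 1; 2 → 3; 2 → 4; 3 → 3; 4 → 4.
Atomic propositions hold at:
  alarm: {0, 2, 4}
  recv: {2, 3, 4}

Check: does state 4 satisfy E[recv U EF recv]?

EF recv: least fixpoint, start Z0 = {2, 3, 4}, add states with some successor in Z. Already a fixed point.
Sat(EF recv) = {2, 3, 4}
E[recv U EF recv]: least fixpoint, start Z0 = Sat(EF recv) = {2, 3, 4}, add states in Sat(recv) with some successor in Z. Already a fixed point.
Sat(E[recv U EF recv]) = {2, 3, 4}
4 ∈ Sat(E[recv U EF recv]) = {2, 3, 4}, so the formula holds at 4.

Yes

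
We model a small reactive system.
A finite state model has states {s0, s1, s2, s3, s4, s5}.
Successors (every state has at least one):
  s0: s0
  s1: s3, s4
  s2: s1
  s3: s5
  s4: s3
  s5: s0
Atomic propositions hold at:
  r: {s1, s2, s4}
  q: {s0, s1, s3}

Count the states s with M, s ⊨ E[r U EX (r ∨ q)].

Sat(r ∨ q) = {s0, s1, s2, s3, s4}
Sat(EX (r ∨ q)) = {s : some successor in {s0, s1, s2, s3, s4}} = {s0, s1, s2, s4, s5}
E[r U EX (r ∨ q)]: least fixpoint, start Z0 = Sat(EX (r ∨ q)) = {s0, s1, s2, s4, s5}, add states in Sat(r) with some successor in Z. Already a fixed point.
Sat(E[r U EX (r ∨ q)]) = {s0, s1, s2, s4, s5}
|Sat(E[r U EX (r ∨ q)])| = |{s0, s1, s2, s4, s5}| = 5.

5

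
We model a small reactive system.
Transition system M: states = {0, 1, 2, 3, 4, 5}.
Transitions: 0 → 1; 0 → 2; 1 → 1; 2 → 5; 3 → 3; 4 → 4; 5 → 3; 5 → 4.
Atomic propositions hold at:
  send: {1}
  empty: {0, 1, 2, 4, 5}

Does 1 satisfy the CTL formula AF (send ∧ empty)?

Yes

Sat(send ∧ empty) = {1}
AF (send ∧ empty): least fixpoint, start Z0 = {1}, add states with every successor in Z. Already a fixed point.
Sat(AF (send ∧ empty)) = {1}
1 ∈ Sat(AF (send ∧ empty)) = {1}, so the formula holds at 1.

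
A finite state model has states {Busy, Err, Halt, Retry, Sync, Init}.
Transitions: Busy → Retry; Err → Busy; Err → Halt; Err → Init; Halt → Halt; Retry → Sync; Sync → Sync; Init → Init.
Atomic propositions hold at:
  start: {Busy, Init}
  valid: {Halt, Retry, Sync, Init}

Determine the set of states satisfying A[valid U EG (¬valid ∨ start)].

{Err, Init}

Sat(¬valid) = {Busy, Err}
Sat(¬valid ∨ start) = {Busy, Err, Init}
EG (¬valid ∨ start): greatest fixpoint, start Z0 = {Busy, Err, Init}, keep only states in Sat with some successor in Z. Z1 = {Err, Init}; fixed.
Sat(EG (¬valid ∨ start)) = {Err, Init}
A[valid U EG (¬valid ∨ start)]: least fixpoint, start Z0 = Sat(EG (¬valid ∨ start)) = {Err, Init}, add states in Sat(valid) with every successor in Z. Already a fixed point.
Sat(A[valid U EG (¬valid ∨ start)]) = {Err, Init}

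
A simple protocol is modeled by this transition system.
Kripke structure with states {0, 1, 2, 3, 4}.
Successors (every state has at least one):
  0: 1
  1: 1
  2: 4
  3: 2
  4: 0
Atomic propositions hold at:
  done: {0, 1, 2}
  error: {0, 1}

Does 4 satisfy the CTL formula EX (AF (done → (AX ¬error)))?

No

Sat(¬error) = {2, 3, 4}
Sat(AX ¬error) = {s : every successor in {2, 3, 4}} = {2, 3}
Sat(done → (AX ¬error)) = {2, 3, 4}
AF (done → (AX ¬error)): least fixpoint, start Z0 = {2, 3, 4}, add states with every successor in Z. Already a fixed point.
Sat(AF (done → (AX ¬error))) = {2, 3, 4}
Sat(EX (AF (done → (AX ¬error)))) = {s : some successor in {2, 3, 4}} = {2, 3}
4 ∉ Sat(EX (AF (done → (AX ¬error)))) = {2, 3}, so the formula does not hold at 4.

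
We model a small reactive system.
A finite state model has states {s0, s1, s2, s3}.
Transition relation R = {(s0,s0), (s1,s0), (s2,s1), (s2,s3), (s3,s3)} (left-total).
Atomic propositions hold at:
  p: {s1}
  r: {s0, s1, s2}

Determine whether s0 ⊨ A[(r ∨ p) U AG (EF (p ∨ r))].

Yes

Sat(r ∨ p) = {s0, s1, s2}
Sat(p ∨ r) = {s0, s1, s2}
EF (p ∨ r): least fixpoint, start Z0 = {s0, s1, s2}, add states with some successor in Z. Already a fixed point.
Sat(EF (p ∨ r)) = {s0, s1, s2}
AG (EF (p ∨ r)): greatest fixpoint, start Z0 = {s0, s1, s2}, keep only states in Sat with every successor in Z. Z1 = {s0, s1}; fixed.
Sat(AG (EF (p ∨ r))) = {s0, s1}
A[(r ∨ p) U AG (EF (p ∨ r))]: least fixpoint, start Z0 = Sat(AG (EF (p ∨ r))) = {s0, s1}, add states in Sat(r ∨ p) with every successor in Z. Already a fixed point.
Sat(A[(r ∨ p) U AG (EF (p ∨ r))]) = {s0, s1}
s0 ∈ Sat(A[(r ∨ p) U AG (EF (p ∨ r))]) = {s0, s1}, so the formula holds at s0.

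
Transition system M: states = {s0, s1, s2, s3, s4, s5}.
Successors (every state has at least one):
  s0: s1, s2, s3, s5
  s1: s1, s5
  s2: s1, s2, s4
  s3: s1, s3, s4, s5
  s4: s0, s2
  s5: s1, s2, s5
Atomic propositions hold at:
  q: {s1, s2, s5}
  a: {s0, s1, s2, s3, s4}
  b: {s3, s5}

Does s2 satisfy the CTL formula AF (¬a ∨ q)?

Yes

Sat(¬a) = {s5}
Sat(¬a ∨ q) = {s1, s2, s5}
AF (¬a ∨ q): least fixpoint, start Z0 = {s1, s2, s5}, add states with every successor in Z. Already a fixed point.
Sat(AF (¬a ∨ q)) = {s1, s2, s5}
s2 ∈ Sat(AF (¬a ∨ q)) = {s1, s2, s5}, so the formula holds at s2.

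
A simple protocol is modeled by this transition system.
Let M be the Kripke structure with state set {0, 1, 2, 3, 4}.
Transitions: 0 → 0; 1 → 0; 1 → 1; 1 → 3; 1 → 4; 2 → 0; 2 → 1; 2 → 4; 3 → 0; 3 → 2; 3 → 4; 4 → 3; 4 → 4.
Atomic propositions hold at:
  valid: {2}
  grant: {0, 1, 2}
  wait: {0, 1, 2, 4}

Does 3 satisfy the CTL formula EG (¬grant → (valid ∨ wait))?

Sat(¬grant) = {3, 4}
Sat(valid ∨ wait) = {0, 1, 2, 4}
Sat(¬grant → (valid ∨ wait)) = {0, 1, 2, 4}
EG (¬grant → (valid ∨ wait)): greatest fixpoint, start Z0 = {0, 1, 2, 4}, keep only states in Sat with some successor in Z. Already a fixed point.
Sat(EG (¬grant → (valid ∨ wait))) = {0, 1, 2, 4}
3 ∉ Sat(EG (¬grant → (valid ∨ wait))) = {0, 1, 2, 4}, so the formula does not hold at 3.

No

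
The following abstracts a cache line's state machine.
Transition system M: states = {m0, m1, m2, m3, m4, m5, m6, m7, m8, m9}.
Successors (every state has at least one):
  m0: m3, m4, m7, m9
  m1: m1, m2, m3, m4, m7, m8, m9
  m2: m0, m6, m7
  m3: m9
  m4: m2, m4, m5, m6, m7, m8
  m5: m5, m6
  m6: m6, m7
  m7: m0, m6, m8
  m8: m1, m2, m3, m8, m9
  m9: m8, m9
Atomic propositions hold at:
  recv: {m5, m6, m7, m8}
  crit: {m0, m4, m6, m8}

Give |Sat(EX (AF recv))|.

AF recv: least fixpoint, start Z0 = {m5, m6, m7, m8}, add states with every successor in Z. Already a fixed point.
Sat(AF recv) = {m5, m6, m7, m8}
Sat(EX (AF recv)) = {s : some successor in {m5, m6, m7, m8}} = {m0, m1, m2, m4, m5, m6, m7, m8, m9}
|Sat(EX (AF recv))| = |{m0, m1, m2, m4, m5, m6, m7, m8, m9}| = 9.

9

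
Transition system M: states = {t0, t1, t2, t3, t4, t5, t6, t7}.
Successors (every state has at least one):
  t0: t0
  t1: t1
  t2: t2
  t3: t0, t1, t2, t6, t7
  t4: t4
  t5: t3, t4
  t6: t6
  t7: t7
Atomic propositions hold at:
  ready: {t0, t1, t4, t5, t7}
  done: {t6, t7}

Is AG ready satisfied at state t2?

No

AG ready: greatest fixpoint, start Z0 = {t0, t1, t4, t5, t7}, keep only states in Sat with every successor in Z. Z1 = {t0, t1, t4, t7}; fixed.
Sat(AG ready) = {t0, t1, t4, t7}
t2 ∉ Sat(AG ready) = {t0, t1, t4, t7}, so the formula does not hold at t2.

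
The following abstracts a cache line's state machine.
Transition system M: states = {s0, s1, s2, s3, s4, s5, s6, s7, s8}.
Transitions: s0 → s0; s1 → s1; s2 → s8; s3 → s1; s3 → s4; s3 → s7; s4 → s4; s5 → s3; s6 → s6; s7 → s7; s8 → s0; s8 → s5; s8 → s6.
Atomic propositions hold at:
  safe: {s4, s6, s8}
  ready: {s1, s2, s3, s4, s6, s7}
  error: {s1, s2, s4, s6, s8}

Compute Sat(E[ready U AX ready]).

Sat(AX ready) = {s : every successor in {s1, s2, s3, s4, s6, s7}} = {s1, s3, s4, s5, s6, s7}
E[ready U AX ready]: least fixpoint, start Z0 = Sat(AX ready) = {s1, s3, s4, s5, s6, s7}, add states in Sat(ready) with some successor in Z. Already a fixed point.
Sat(E[ready U AX ready]) = {s1, s3, s4, s5, s6, s7}

{s1, s3, s4, s5, s6, s7}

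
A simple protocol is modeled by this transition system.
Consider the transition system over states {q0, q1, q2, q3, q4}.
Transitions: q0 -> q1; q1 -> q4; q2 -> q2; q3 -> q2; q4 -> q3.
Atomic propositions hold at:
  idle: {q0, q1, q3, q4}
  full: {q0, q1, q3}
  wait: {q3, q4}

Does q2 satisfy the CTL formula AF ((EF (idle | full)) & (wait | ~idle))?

No

Sat(idle | full) = {q0, q1, q3, q4}
EF (idle | full): least fixpoint, start Z0 = {q0, q1, q3, q4}, add states with some successor in Z. Already a fixed point.
Sat(EF (idle | full)) = {q0, q1, q3, q4}
Sat(~idle) = {q2}
Sat(wait | ~idle) = {q2, q3, q4}
Sat((EF (idle | full)) & (wait | ~idle)) = {q3, q4}
AF ((EF (idle | full)) & (wait | ~idle)): least fixpoint, start Z0 = {q3, q4}, add states with every successor in Z. Z1 = {q1, q3, q4}; Z2 = {q0, q1, q3, q4}; fixed.
Sat(AF ((EF (idle | full)) & (wait | ~idle))) = {q0, q1, q3, q4}
q2 ∉ Sat(AF ((EF (idle | full)) & (wait | ~idle))) = {q0, q1, q3, q4}, so the formula does not hold at q2.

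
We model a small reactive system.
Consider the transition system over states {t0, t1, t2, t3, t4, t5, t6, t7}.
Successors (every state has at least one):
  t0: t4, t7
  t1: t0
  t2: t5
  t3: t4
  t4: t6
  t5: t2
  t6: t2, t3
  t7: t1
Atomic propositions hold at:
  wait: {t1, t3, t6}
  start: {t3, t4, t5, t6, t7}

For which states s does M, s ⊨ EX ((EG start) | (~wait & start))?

EG start: greatest fixpoint, start Z0 = {t3, t4, t5, t6, t7}, keep only states in Sat with some successor in Z. Z1 = {t3, t4, t6}; fixed.
Sat(EG start) = {t3, t4, t6}
Sat(~wait) = {t0, t2, t4, t5, t7}
Sat(~wait & start) = {t4, t5, t7}
Sat((EG start) | (~wait & start)) = {t3, t4, t5, t6, t7}
Sat(EX ((EG start) | (~wait & start))) = {s : some successor in {t3, t4, t5, t6, t7}} = {t0, t2, t3, t4, t6}

{t0, t2, t3, t4, t6}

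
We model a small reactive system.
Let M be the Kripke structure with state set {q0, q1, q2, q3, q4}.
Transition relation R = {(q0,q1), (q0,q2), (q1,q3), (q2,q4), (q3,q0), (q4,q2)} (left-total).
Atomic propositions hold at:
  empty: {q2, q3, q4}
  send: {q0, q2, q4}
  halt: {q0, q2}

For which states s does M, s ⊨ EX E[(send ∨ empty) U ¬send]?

{q0, q1, q3}

Sat(send ∨ empty) = {q0, q2, q3, q4}
Sat(¬send) = {q1, q3}
E[(send ∨ empty) U ¬send]: least fixpoint, start Z0 = Sat(¬send) = {q1, q3}, add states in Sat(send ∨ empty) with some successor in Z. Z1 = {q0, q1, q3}; fixed.
Sat(E[(send ∨ empty) U ¬send]) = {q0, q1, q3}
Sat(EX E[(send ∨ empty) U ¬send]) = {s : some successor in {q0, q1, q3}} = {q0, q1, q3}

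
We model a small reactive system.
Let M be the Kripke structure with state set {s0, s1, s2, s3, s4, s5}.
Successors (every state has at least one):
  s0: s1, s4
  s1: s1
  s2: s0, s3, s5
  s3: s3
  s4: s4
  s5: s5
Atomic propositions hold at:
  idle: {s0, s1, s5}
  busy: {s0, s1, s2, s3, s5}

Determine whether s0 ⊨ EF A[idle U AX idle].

Yes

Sat(AX idle) = {s : every successor in {s0, s1, s5}} = {s1, s5}
A[idle U AX idle]: least fixpoint, start Z0 = Sat(AX idle) = {s1, s5}, add states in Sat(idle) with every successor in Z. Already a fixed point.
Sat(A[idle U AX idle]) = {s1, s5}
EF A[idle U AX idle]: least fixpoint, start Z0 = {s1, s5}, add states with some successor in Z. Z1 = {s0, s1, s2, s5}; fixed.
Sat(EF A[idle U AX idle]) = {s0, s1, s2, s5}
s0 ∈ Sat(EF A[idle U AX idle]) = {s0, s1, s2, s5}, so the formula holds at s0.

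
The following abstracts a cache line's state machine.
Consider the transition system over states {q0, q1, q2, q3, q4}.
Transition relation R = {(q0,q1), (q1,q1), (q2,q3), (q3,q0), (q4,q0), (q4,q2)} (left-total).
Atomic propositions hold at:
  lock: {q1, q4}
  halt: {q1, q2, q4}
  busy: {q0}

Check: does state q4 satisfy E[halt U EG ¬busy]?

Sat(¬busy) = {q1, q2, q3, q4}
EG ¬busy: greatest fixpoint, start Z0 = {q1, q2, q3, q4}, keep only states in Sat with some successor in Z. Z1 = {q1, q2, q4}; Z2 = {q1, q4}; Z3 = {q1}; fixed.
Sat(EG ¬busy) = {q1}
E[halt U EG ¬busy]: least fixpoint, start Z0 = Sat(EG ¬busy) = {q1}, add states in Sat(halt) with some successor in Z. Already a fixed point.
Sat(E[halt U EG ¬busy]) = {q1}
q4 ∉ Sat(E[halt U EG ¬busy]) = {q1}, so the formula does not hold at q4.

No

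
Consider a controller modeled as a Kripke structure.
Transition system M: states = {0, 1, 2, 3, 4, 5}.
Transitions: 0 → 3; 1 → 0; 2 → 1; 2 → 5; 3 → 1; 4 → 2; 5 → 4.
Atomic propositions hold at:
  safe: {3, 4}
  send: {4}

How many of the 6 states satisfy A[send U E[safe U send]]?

1

E[safe U send]: least fixpoint, start Z0 = Sat(send) = {4}, add states in Sat(safe) with some successor in Z. Already a fixed point.
Sat(E[safe U send]) = {4}
A[send U E[safe U send]]: least fixpoint, start Z0 = Sat(E[safe U send]) = {4}, add states in Sat(send) with every successor in Z. Already a fixed point.
Sat(A[send U E[safe U send]]) = {4}
|Sat(A[send U E[safe U send]])| = |{4}| = 1.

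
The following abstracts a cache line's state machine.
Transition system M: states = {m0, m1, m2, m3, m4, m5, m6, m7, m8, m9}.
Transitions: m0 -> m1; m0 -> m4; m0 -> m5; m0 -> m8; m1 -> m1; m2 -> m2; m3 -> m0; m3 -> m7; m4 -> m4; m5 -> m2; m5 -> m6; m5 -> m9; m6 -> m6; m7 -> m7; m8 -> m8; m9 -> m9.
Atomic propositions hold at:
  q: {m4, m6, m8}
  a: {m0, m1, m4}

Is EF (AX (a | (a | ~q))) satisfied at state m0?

Yes

Sat(~q) = {m0, m1, m2, m3, m5, m7, m9}
Sat(a | ~q) = {m0, m1, m2, m3, m4, m5, m7, m9}
Sat(a | (a | ~q)) = {m0, m1, m2, m3, m4, m5, m7, m9}
Sat(AX (a | (a | ~q))) = {s : every successor in {m0, m1, m2, m3, m4, m5, m7, m9}} = {m1, m2, m3, m4, m7, m9}
EF (AX (a | (a | ~q))): least fixpoint, start Z0 = {m1, m2, m3, m4, m7, m9}, add states with some successor in Z. Z1 = {m0, m1, m2, m3, m4, m5, m7, m9}; fixed.
Sat(EF (AX (a | (a | ~q)))) = {m0, m1, m2, m3, m4, m5, m7, m9}
m0 ∈ Sat(EF (AX (a | (a | ~q)))) = {m0, m1, m2, m3, m4, m5, m7, m9}, so the formula holds at m0.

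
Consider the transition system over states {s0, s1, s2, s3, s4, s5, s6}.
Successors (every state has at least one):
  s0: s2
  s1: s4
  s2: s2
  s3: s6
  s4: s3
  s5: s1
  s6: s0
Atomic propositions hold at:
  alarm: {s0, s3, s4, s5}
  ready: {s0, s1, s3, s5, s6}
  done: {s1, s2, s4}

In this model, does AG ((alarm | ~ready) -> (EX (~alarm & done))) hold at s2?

Sat(~ready) = {s2, s4}
Sat(alarm | ~ready) = {s0, s2, s3, s4, s5}
Sat(~alarm) = {s1, s2, s6}
Sat(~alarm & done) = {s1, s2}
Sat(EX (~alarm & done)) = {s : some successor in {s1, s2}} = {s0, s2, s5}
Sat((alarm | ~ready) -> (EX (~alarm & done))) = {s0, s1, s2, s5, s6}
AG ((alarm | ~ready) -> (EX (~alarm & done))): greatest fixpoint, start Z0 = {s0, s1, s2, s5, s6}, keep only states in Sat with every successor in Z. Z1 = {s0, s2, s5, s6}; Z2 = {s0, s2, s6}; fixed.
Sat(AG ((alarm | ~ready) -> (EX (~alarm & done)))) = {s0, s2, s6}
s2 ∈ Sat(AG ((alarm | ~ready) -> (EX (~alarm & done)))) = {s0, s2, s6}, so the formula holds at s2.

Yes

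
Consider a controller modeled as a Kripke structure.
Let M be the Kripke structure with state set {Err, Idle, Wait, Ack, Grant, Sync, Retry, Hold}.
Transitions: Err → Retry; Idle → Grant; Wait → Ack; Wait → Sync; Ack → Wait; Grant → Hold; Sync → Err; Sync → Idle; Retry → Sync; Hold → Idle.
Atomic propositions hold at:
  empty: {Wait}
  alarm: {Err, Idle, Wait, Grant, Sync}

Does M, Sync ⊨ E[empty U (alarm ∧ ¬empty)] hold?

Yes

Sat(¬empty) = {Err, Idle, Ack, Grant, Sync, Retry, Hold}
Sat(alarm ∧ ¬empty) = {Err, Idle, Grant, Sync}
E[empty U (alarm ∧ ¬empty)]: least fixpoint, start Z0 = Sat((alarm ∧ ¬empty)) = {Err, Idle, Grant, Sync}, add states in Sat(empty) with some successor in Z. Z1 = {Err, Idle, Wait, Grant, Sync}; fixed.
Sat(E[empty U (alarm ∧ ¬empty)]) = {Err, Idle, Wait, Grant, Sync}
Sync ∈ Sat(E[empty U (alarm ∧ ¬empty)]) = {Err, Idle, Wait, Grant, Sync}, so the formula holds at Sync.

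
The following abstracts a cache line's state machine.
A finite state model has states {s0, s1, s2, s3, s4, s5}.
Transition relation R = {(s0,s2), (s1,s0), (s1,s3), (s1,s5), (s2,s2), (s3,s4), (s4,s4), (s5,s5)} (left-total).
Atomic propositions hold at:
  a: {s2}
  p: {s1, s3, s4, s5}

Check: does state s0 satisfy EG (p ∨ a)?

No

Sat(p ∨ a) = {s1, s2, s3, s4, s5}
EG (p ∨ a): greatest fixpoint, start Z0 = {s1, s2, s3, s4, s5}, keep only states in Sat with some successor in Z. Already a fixed point.
Sat(EG (p ∨ a)) = {s1, s2, s3, s4, s5}
s0 ∉ Sat(EG (p ∨ a)) = {s1, s2, s3, s4, s5}, so the formula does not hold at s0.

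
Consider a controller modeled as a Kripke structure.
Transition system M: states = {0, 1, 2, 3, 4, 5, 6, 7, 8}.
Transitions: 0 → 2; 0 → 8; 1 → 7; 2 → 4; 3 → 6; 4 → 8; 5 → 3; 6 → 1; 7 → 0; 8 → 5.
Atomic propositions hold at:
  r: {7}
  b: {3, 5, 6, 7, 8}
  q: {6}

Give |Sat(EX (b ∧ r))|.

1

Sat(b ∧ r) = {7}
Sat(EX (b ∧ r)) = {s : some successor in {7}} = {1}
|Sat(EX (b ∧ r))| = |{1}| = 1.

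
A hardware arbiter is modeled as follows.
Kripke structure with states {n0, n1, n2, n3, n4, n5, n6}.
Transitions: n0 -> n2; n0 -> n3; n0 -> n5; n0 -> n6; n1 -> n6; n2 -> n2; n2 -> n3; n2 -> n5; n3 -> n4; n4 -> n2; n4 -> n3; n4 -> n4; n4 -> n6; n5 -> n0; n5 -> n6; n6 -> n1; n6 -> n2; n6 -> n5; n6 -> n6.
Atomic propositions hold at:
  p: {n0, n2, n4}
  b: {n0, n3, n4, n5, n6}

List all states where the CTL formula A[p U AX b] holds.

Sat(AX b) = {s : every successor in {n0, n3, n4, n5, n6}} = {n1, n3, n5}
A[p U AX b]: least fixpoint, start Z0 = Sat(AX b) = {n1, n3, n5}, add states in Sat(p) with every successor in Z. Already a fixed point.
Sat(A[p U AX b]) = {n1, n3, n5}

{n1, n3, n5}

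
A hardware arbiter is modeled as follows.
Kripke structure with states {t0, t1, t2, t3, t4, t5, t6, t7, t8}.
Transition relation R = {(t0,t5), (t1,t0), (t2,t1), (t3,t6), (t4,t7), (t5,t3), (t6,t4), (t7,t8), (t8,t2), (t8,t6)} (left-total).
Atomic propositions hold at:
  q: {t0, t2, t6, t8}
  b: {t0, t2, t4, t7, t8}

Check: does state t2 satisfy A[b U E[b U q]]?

Yes

E[b U q]: least fixpoint, start Z0 = Sat(q) = {t0, t2, t6, t8}, add states in Sat(b) with some successor in Z. Z1 = {t0, t2, t6, t7, t8}; Z2 = {t0, t2, t4, t6, t7, t8}; fixed.
Sat(E[b U q]) = {t0, t2, t4, t6, t7, t8}
A[b U E[b U q]]: least fixpoint, start Z0 = Sat(E[b U q]) = {t0, t2, t4, t6, t7, t8}, add states in Sat(b) with every successor in Z. Already a fixed point.
Sat(A[b U E[b U q]]) = {t0, t2, t4, t6, t7, t8}
t2 ∈ Sat(A[b U E[b U q]]) = {t0, t2, t4, t6, t7, t8}, so the formula holds at t2.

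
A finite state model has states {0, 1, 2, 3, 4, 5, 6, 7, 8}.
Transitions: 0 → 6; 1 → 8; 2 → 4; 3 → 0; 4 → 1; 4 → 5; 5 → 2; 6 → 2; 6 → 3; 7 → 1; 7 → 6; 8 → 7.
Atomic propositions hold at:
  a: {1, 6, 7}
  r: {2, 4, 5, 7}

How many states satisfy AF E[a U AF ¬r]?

6

Sat(¬r) = {0, 1, 3, 6, 8}
AF ¬r: least fixpoint, start Z0 = {0, 1, 3, 6, 8}, add states with every successor in Z. Z1 = {0, 1, 3, 6, 7, 8}; fixed.
Sat(AF ¬r) = {0, 1, 3, 6, 7, 8}
E[a U AF ¬r]: least fixpoint, start Z0 = Sat(AF ¬r) = {0, 1, 3, 6, 7, 8}, add states in Sat(a) with some successor in Z. Already a fixed point.
Sat(E[a U AF ¬r]) = {0, 1, 3, 6, 7, 8}
AF E[a U AF ¬r]: least fixpoint, start Z0 = {0, 1, 3, 6, 7, 8}, add states with every successor in Z. Already a fixed point.
Sat(AF E[a U AF ¬r]) = {0, 1, 3, 6, 7, 8}
|Sat(AF E[a U AF ¬r])| = |{0, 1, 3, 6, 7, 8}| = 6.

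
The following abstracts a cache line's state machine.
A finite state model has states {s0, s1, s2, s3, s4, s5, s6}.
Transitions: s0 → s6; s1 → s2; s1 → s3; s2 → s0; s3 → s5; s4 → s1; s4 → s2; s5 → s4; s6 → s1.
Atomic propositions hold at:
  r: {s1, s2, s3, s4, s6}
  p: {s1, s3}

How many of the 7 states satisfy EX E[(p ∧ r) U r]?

Sat(p ∧ r) = {s1, s3}
E[(p ∧ r) U r]: least fixpoint, start Z0 = Sat(r) = {s1, s2, s3, s4, s6}, add states in Sat(p ∧ r) with some successor in Z. Already a fixed point.
Sat(E[(p ∧ r) U r]) = {s1, s2, s3, s4, s6}
Sat(EX E[(p ∧ r) U r]) = {s : some successor in {s1, s2, s3, s4, s6}} = {s0, s1, s4, s5, s6}
|Sat(EX E[(p ∧ r) U r])| = |{s0, s1, s4, s5, s6}| = 5.

5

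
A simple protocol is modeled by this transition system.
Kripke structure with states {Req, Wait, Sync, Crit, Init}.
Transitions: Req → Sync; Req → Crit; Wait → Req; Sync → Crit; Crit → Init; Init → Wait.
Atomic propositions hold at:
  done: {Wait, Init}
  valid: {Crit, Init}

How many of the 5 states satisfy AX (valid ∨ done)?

Sat(valid ∨ done) = {Wait, Crit, Init}
Sat(AX (valid ∨ done)) = {s : every successor in {Wait, Crit, Init}} = {Sync, Crit, Init}
|Sat(AX (valid ∨ done))| = |{Sync, Crit, Init}| = 3.

3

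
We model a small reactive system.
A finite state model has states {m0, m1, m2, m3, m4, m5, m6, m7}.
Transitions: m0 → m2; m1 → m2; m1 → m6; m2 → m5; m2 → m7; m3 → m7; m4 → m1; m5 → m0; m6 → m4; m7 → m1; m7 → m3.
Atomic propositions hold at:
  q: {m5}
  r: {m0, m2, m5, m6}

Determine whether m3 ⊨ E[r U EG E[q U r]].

No

E[q U r]: least fixpoint, start Z0 = Sat(r) = {m0, m2, m5, m6}, add states in Sat(q) with some successor in Z. Already a fixed point.
Sat(E[q U r]) = {m0, m2, m5, m6}
EG E[q U r]: greatest fixpoint, start Z0 = {m0, m2, m5, m6}, keep only states in Sat with some successor in Z. Z1 = {m0, m2, m5}; fixed.
Sat(EG E[q U r]) = {m0, m2, m5}
E[r U EG E[q U r]]: least fixpoint, start Z0 = Sat(EG E[q U r]) = {m0, m2, m5}, add states in Sat(r) with some successor in Z. Already a fixed point.
Sat(E[r U EG E[q U r]]) = {m0, m2, m5}
m3 ∉ Sat(E[r U EG E[q U r]]) = {m0, m2, m5}, so the formula does not hold at m3.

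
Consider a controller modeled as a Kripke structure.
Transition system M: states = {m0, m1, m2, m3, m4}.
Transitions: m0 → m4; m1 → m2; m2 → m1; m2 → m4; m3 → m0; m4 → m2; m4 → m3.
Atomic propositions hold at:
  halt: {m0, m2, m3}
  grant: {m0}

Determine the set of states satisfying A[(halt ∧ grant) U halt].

Sat(halt ∧ grant) = {m0}
A[(halt ∧ grant) U halt]: least fixpoint, start Z0 = Sat(halt) = {m0, m2, m3}, add states in Sat(halt ∧ grant) with every successor in Z. Already a fixed point.
Sat(A[(halt ∧ grant) U halt]) = {m0, m2, m3}

{m0, m2, m3}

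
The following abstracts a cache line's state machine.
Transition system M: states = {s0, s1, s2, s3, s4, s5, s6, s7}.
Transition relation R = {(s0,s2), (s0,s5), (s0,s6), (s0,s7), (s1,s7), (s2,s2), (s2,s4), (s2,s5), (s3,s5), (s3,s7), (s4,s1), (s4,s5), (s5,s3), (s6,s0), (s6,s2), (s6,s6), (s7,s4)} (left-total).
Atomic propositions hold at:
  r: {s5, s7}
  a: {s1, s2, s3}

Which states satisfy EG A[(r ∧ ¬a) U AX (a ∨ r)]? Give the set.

{s1, s3, s4, s5, s7}

Sat(¬a) = {s0, s4, s5, s6, s7}
Sat(r ∧ ¬a) = {s5, s7}
Sat(a ∨ r) = {s1, s2, s3, s5, s7}
Sat(AX (a ∨ r)) = {s : every successor in {s1, s2, s3, s5, s7}} = {s1, s3, s4, s5}
A[(r ∧ ¬a) U AX (a ∨ r)]: least fixpoint, start Z0 = Sat(AX (a ∨ r)) = {s1, s3, s4, s5}, add states in Sat(r ∧ ¬a) with every successor in Z. Z1 = {s1, s3, s4, s5, s7}; fixed.
Sat(A[(r ∧ ¬a) U AX (a ∨ r)]) = {s1, s3, s4, s5, s7}
EG A[(r ∧ ¬a) U AX (a ∨ r)]: greatest fixpoint, start Z0 = {s1, s3, s4, s5, s7}, keep only states in Sat with some successor in Z. Already a fixed point.
Sat(EG A[(r ∧ ¬a) U AX (a ∨ r)]) = {s1, s3, s4, s5, s7}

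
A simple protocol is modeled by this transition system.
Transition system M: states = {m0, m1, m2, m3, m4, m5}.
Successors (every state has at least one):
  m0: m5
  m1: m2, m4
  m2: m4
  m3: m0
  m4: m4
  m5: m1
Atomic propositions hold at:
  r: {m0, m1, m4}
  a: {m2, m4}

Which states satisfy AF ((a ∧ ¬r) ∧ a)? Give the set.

Sat(¬r) = {m2, m3, m5}
Sat(a ∧ ¬r) = {m2}
Sat((a ∧ ¬r) ∧ a) = {m2}
AF ((a ∧ ¬r) ∧ a): least fixpoint, start Z0 = {m2}, add states with every successor in Z. Already a fixed point.
Sat(AF ((a ∧ ¬r) ∧ a)) = {m2}

{m2}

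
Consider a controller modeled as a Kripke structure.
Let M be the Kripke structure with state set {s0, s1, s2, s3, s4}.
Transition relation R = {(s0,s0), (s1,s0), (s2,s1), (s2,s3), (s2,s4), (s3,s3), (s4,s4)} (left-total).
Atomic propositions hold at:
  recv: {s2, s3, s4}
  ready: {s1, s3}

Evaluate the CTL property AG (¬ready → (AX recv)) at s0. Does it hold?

No

Sat(¬ready) = {s0, s2, s4}
Sat(AX recv) = {s : every successor in {s2, s3, s4}} = {s3, s4}
Sat(¬ready → (AX recv)) = {s1, s3, s4}
AG (¬ready → (AX recv)): greatest fixpoint, start Z0 = {s1, s3, s4}, keep only states in Sat with every successor in Z. Z1 = {s3, s4}; fixed.
Sat(AG (¬ready → (AX recv))) = {s3, s4}
s0 ∉ Sat(AG (¬ready → (AX recv))) = {s3, s4}, so the formula does not hold at s0.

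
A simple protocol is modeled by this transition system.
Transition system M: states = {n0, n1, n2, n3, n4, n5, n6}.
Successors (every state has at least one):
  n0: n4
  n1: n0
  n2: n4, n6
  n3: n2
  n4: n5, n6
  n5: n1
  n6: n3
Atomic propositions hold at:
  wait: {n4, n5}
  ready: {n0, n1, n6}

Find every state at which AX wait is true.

Sat(AX wait) = {s : every successor in {n4, n5}} = {n0}

{n0}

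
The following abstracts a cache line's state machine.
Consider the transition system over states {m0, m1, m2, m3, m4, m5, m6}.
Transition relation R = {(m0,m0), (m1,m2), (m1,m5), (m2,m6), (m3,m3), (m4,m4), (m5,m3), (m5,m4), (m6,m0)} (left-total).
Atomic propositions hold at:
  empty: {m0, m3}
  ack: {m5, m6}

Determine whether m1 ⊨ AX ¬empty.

Sat(¬empty) = {m1, m2, m4, m5, m6}
Sat(AX ¬empty) = {s : every successor in {m1, m2, m4, m5, m6}} = {m1, m2, m4}
m1 ∈ Sat(AX ¬empty) = {m1, m2, m4}, so the formula holds at m1.

Yes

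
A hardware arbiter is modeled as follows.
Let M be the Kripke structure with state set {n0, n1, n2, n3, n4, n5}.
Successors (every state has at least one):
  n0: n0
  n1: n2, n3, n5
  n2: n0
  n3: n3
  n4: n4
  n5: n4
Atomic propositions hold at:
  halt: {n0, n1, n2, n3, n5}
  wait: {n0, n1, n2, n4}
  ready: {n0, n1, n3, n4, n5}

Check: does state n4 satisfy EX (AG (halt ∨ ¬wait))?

Sat(¬wait) = {n3, n5}
Sat(halt ∨ ¬wait) = {n0, n1, n2, n3, n5}
AG (halt ∨ ¬wait): greatest fixpoint, start Z0 = {n0, n1, n2, n3, n5}, keep only states in Sat with every successor in Z. Z1 = {n0, n1, n2, n3}; Z2 = {n0, n2, n3}; fixed.
Sat(AG (halt ∨ ¬wait)) = {n0, n2, n3}
Sat(EX (AG (halt ∨ ¬wait))) = {s : some successor in {n0, n2, n3}} = {n0, n1, n2, n3}
n4 ∉ Sat(EX (AG (halt ∨ ¬wait))) = {n0, n1, n2, n3}, so the formula does not hold at n4.

No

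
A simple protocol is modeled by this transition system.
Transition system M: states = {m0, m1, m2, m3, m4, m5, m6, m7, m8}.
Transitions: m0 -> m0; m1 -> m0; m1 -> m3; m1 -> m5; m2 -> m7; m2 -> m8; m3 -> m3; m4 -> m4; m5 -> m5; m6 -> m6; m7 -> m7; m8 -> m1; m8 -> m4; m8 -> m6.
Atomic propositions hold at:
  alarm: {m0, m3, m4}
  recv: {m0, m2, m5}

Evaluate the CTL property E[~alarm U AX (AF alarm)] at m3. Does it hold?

Sat(~alarm) = {m1, m2, m5, m6, m7, m8}
AF alarm: least fixpoint, start Z0 = {m0, m3, m4}, add states with every successor in Z. Already a fixed point.
Sat(AF alarm) = {m0, m3, m4}
Sat(AX (AF alarm)) = {s : every successor in {m0, m3, m4}} = {m0, m3, m4}
E[~alarm U AX (AF alarm)]: least fixpoint, start Z0 = Sat(AX (AF alarm)) = {m0, m3, m4}, add states in Sat(~alarm) with some successor in Z. Z1 = {m0, m1, m3, m4, m8}; Z2 = {m0, m1, m2, m3, m4, m8}; fixed.
Sat(E[~alarm U AX (AF alarm)]) = {m0, m1, m2, m3, m4, m8}
m3 ∈ Sat(E[~alarm U AX (AF alarm)]) = {m0, m1, m2, m3, m4, m8}, so the formula holds at m3.

Yes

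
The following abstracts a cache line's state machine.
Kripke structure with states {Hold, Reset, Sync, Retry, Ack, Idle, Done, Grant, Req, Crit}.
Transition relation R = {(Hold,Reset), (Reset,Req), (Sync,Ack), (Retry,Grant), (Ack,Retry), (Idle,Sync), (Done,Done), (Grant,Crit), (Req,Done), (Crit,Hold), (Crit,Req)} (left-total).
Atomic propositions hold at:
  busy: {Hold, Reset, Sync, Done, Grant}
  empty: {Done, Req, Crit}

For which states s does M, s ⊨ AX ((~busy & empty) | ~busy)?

Sat(~busy) = {Retry, Ack, Idle, Req, Crit}
Sat(~busy & empty) = {Req, Crit}
Sat((~busy & empty) | ~busy) = {Retry, Ack, Idle, Req, Crit}
Sat(AX ((~busy & empty) | ~busy)) = {s : every successor in {Retry, Ack, Idle, Req, Crit}} = {Reset, Sync, Ack, Grant}

{Reset, Sync, Ack, Grant}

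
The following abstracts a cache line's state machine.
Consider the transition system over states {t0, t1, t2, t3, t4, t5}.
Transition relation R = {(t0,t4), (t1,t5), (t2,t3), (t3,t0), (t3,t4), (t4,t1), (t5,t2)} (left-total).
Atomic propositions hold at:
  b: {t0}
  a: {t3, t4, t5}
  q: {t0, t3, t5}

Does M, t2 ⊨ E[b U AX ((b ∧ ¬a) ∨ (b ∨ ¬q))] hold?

No

Sat(¬a) = {t0, t1, t2}
Sat(b ∧ ¬a) = {t0}
Sat(¬q) = {t1, t2, t4}
Sat(b ∨ ¬q) = {t0, t1, t2, t4}
Sat((b ∧ ¬a) ∨ (b ∨ ¬q)) = {t0, t1, t2, t4}
Sat(AX ((b ∧ ¬a) ∨ (b ∨ ¬q))) = {s : every successor in {t0, t1, t2, t4}} = {t0, t3, t4, t5}
E[b U AX ((b ∧ ¬a) ∨ (b ∨ ¬q))]: least fixpoint, start Z0 = Sat(AX ((b ∧ ¬a) ∨ (b ∨ ¬q))) = {t0, t3, t4, t5}, add states in Sat(b) with some successor in Z. Already a fixed point.
Sat(E[b U AX ((b ∧ ¬a) ∨ (b ∨ ¬q))]) = {t0, t3, t4, t5}
t2 ∉ Sat(E[b U AX ((b ∧ ¬a) ∨ (b ∨ ¬q))]) = {t0, t3, t4, t5}, so the formula does not hold at t2.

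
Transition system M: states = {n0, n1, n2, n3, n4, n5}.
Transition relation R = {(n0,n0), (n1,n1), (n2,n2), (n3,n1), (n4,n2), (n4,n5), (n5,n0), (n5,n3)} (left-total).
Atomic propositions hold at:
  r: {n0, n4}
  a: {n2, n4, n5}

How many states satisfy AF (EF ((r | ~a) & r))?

3

Sat(~a) = {n0, n1, n3}
Sat(r | ~a) = {n0, n1, n3, n4}
Sat((r | ~a) & r) = {n0, n4}
EF ((r | ~a) & r): least fixpoint, start Z0 = {n0, n4}, add states with some successor in Z. Z1 = {n0, n4, n5}; fixed.
Sat(EF ((r | ~a) & r)) = {n0, n4, n5}
AF (EF ((r | ~a) & r)): least fixpoint, start Z0 = {n0, n4, n5}, add states with every successor in Z. Already a fixed point.
Sat(AF (EF ((r | ~a) & r))) = {n0, n4, n5}
|Sat(AF (EF ((r | ~a) & r)))| = |{n0, n4, n5}| = 3.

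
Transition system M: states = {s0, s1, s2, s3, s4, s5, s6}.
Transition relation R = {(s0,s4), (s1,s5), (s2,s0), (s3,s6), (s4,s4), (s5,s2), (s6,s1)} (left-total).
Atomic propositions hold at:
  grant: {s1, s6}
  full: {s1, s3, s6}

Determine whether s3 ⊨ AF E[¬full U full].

Yes

Sat(¬full) = {s0, s2, s4, s5}
E[¬full U full]: least fixpoint, start Z0 = Sat(full) = {s1, s3, s6}, add states in Sat(¬full) with some successor in Z. Already a fixed point.
Sat(E[¬full U full]) = {s1, s3, s6}
AF E[¬full U full]: least fixpoint, start Z0 = {s1, s3, s6}, add states with every successor in Z. Already a fixed point.
Sat(AF E[¬full U full]) = {s1, s3, s6}
s3 ∈ Sat(AF E[¬full U full]) = {s1, s3, s6}, so the formula holds at s3.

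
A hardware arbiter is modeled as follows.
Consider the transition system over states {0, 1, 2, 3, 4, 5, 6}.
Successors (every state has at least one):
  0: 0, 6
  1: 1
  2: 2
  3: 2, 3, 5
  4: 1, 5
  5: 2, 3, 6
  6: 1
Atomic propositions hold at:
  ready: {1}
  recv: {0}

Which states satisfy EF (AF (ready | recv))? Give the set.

Sat(ready | recv) = {0, 1}
AF (ready | recv): least fixpoint, start Z0 = {0, 1}, add states with every successor in Z. Z1 = {0, 1, 6}; fixed.
Sat(AF (ready | recv)) = {0, 1, 6}
EF (AF (ready | recv)): least fixpoint, start Z0 = {0, 1, 6}, add states with some successor in Z. Z1 = {0, 1, 4, 5, 6}; Z2 = {0, 1, 3, 4, 5, 6}; fixed.
Sat(EF (AF (ready | recv))) = {0, 1, 3, 4, 5, 6}

{0, 1, 3, 4, 5, 6}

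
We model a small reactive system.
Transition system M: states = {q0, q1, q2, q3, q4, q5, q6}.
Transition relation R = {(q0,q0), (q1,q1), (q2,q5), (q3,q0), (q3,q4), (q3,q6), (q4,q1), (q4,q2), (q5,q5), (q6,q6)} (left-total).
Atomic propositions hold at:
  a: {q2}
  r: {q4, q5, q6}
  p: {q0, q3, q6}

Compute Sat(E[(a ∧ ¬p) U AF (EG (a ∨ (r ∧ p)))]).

Sat(¬p) = {q1, q2, q4, q5}
Sat(a ∧ ¬p) = {q2}
Sat(r ∧ p) = {q6}
Sat(a ∨ (r ∧ p)) = {q2, q6}
EG (a ∨ (r ∧ p)): greatest fixpoint, start Z0 = {q2, q6}, keep only states in Sat with some successor in Z. Z1 = {q6}; fixed.
Sat(EG (a ∨ (r ∧ p))) = {q6}
AF (EG (a ∨ (r ∧ p))): least fixpoint, start Z0 = {q6}, add states with every successor in Z. Already a fixed point.
Sat(AF (EG (a ∨ (r ∧ p)))) = {q6}
E[(a ∧ ¬p) U AF (EG (a ∨ (r ∧ p)))]: least fixpoint, start Z0 = Sat(AF (EG (a ∨ (r ∧ p)))) = {q6}, add states in Sat(a ∧ ¬p) with some successor in Z. Already a fixed point.
Sat(E[(a ∧ ¬p) U AF (EG (a ∨ (r ∧ p)))]) = {q6}

{q6}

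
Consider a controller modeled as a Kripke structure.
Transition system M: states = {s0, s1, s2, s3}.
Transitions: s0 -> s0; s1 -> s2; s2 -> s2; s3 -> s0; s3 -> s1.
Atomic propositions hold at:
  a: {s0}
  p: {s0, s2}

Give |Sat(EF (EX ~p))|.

Sat(~p) = {s1, s3}
Sat(EX ~p) = {s : some successor in {s1, s3}} = {s3}
EF (EX ~p): least fixpoint, start Z0 = {s3}, add states with some successor in Z. Already a fixed point.
Sat(EF (EX ~p)) = {s3}
|Sat(EF (EX ~p))| = |{s3}| = 1.

1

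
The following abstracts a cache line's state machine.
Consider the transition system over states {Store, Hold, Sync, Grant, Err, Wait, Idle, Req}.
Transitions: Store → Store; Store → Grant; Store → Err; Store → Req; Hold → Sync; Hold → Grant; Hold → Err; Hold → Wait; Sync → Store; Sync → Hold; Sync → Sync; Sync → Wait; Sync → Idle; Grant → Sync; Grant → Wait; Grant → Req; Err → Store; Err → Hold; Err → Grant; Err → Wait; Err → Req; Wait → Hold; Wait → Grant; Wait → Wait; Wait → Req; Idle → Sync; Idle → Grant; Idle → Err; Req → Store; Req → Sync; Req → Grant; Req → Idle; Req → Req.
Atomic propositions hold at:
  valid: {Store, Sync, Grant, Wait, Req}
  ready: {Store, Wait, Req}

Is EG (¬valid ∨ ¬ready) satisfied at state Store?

Sat(¬valid) = {Hold, Err, Idle}
Sat(¬ready) = {Hold, Sync, Grant, Err, Idle}
Sat(¬valid ∨ ¬ready) = {Hold, Sync, Grant, Err, Idle}
EG (¬valid ∨ ¬ready): greatest fixpoint, start Z0 = {Hold, Sync, Grant, Err, Idle}, keep only states in Sat with some successor in Z. Already a fixed point.
Sat(EG (¬valid ∨ ¬ready)) = {Hold, Sync, Grant, Err, Idle}
Store ∉ Sat(EG (¬valid ∨ ¬ready)) = {Hold, Sync, Grant, Err, Idle}, so the formula does not hold at Store.

No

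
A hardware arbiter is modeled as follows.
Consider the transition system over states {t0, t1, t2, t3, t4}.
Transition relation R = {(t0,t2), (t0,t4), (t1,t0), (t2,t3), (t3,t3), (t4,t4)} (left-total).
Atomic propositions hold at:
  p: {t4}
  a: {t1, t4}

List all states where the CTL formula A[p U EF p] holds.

{t0, t1, t4}

EF p: least fixpoint, start Z0 = {t4}, add states with some successor in Z. Z1 = {t0, t4}; Z2 = {t0, t1, t4}; fixed.
Sat(EF p) = {t0, t1, t4}
A[p U EF p]: least fixpoint, start Z0 = Sat(EF p) = {t0, t1, t4}, add states in Sat(p) with every successor in Z. Already a fixed point.
Sat(A[p U EF p]) = {t0, t1, t4}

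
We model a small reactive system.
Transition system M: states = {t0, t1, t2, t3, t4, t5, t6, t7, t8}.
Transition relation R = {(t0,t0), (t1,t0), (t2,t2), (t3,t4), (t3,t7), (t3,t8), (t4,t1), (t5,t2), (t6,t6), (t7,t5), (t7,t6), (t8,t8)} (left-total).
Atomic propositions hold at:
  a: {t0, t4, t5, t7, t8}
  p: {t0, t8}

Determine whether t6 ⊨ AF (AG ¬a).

Sat(¬a) = {t1, t2, t3, t6}
AG ¬a: greatest fixpoint, start Z0 = {t1, t2, t3, t6}, keep only states in Sat with every successor in Z. Z1 = {t2, t6}; fixed.
Sat(AG ¬a) = {t2, t6}
AF (AG ¬a): least fixpoint, start Z0 = {t2, t6}, add states with every successor in Z. Z1 = {t2, t5, t6}; Z2 = {t2, t5, t6, t7}; fixed.
Sat(AF (AG ¬a)) = {t2, t5, t6, t7}
t6 ∈ Sat(AF (AG ¬a)) = {t2, t5, t6, t7}, so the formula holds at t6.

Yes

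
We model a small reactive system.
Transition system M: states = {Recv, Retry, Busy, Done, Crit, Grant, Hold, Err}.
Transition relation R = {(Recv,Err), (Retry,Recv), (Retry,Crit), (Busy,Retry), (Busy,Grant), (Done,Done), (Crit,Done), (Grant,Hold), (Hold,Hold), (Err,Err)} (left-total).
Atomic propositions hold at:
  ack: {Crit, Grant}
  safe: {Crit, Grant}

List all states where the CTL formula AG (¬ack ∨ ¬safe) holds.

Sat(¬ack) = {Recv, Retry, Busy, Done, Hold, Err}
Sat(¬safe) = {Recv, Retry, Busy, Done, Hold, Err}
Sat(¬ack ∨ ¬safe) = {Recv, Retry, Busy, Done, Hold, Err}
AG (¬ack ∨ ¬safe): greatest fixpoint, start Z0 = {Recv, Retry, Busy, Done, Hold, Err}, keep only states in Sat with every successor in Z. Z1 = {Recv, Done, Hold, Err}; fixed.
Sat(AG (¬ack ∨ ¬safe)) = {Recv, Done, Hold, Err}

{Recv, Done, Hold, Err}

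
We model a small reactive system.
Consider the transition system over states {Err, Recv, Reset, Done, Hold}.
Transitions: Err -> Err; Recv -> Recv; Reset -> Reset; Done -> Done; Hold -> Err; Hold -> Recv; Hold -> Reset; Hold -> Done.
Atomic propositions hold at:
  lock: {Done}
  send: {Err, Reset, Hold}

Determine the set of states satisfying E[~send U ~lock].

Sat(~send) = {Recv, Done}
Sat(~lock) = {Err, Recv, Reset, Hold}
E[~send U ~lock]: least fixpoint, start Z0 = Sat(~lock) = {Err, Recv, Reset, Hold}, add states in Sat(~send) with some successor in Z. Already a fixed point.
Sat(E[~send U ~lock]) = {Err, Recv, Reset, Hold}

{Err, Recv, Reset, Hold}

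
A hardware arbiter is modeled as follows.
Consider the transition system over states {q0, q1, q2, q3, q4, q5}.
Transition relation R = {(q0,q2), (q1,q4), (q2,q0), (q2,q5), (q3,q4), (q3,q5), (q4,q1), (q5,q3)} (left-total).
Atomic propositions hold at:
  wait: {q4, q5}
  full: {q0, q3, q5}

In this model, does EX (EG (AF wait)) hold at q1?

Yes

AF wait: least fixpoint, start Z0 = {q4, q5}, add states with every successor in Z. Z1 = {q1, q3, q4, q5}; fixed.
Sat(AF wait) = {q1, q3, q4, q5}
EG (AF wait): greatest fixpoint, start Z0 = {q1, q3, q4, q5}, keep only states in Sat with some successor in Z. Already a fixed point.
Sat(EG (AF wait)) = {q1, q3, q4, q5}
Sat(EX (EG (AF wait))) = {s : some successor in {q1, q3, q4, q5}} = {q1, q2, q3, q4, q5}
q1 ∈ Sat(EX (EG (AF wait))) = {q1, q2, q3, q4, q5}, so the formula holds at q1.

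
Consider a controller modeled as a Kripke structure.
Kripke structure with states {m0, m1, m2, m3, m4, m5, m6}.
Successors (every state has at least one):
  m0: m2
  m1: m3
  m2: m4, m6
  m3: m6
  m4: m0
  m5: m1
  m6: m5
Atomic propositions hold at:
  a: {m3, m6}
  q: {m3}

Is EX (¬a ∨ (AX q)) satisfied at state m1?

Sat(¬a) = {m0, m1, m2, m4, m5}
Sat(AX q) = {s : every successor in {m3}} = {m1}
Sat(¬a ∨ (AX q)) = {m0, m1, m2, m4, m5}
Sat(EX (¬a ∨ (AX q))) = {s : some successor in {m0, m1, m2, m4, m5}} = {m0, m2, m4, m5, m6}
m1 ∉ Sat(EX (¬a ∨ (AX q))) = {m0, m2, m4, m5, m6}, so the formula does not hold at m1.

No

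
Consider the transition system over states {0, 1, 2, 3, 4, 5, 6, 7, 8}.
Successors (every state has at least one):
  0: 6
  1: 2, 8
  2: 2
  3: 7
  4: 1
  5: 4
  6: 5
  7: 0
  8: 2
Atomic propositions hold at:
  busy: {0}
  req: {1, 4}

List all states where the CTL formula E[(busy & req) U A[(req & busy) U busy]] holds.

Sat(busy & req) = ∅
Sat(req & busy) = ∅
A[(req & busy) U busy]: least fixpoint, start Z0 = Sat(busy) = {0}, add states in Sat(req & busy) with every successor in Z. Already a fixed point.
Sat(A[(req & busy) U busy]) = {0}
E[(busy & req) U A[(req & busy) U busy]]: least fixpoint, start Z0 = Sat(A[(req & busy) U busy]) = {0}, add states in Sat(busy & req) with some successor in Z. Already a fixed point.
Sat(E[(busy & req) U A[(req & busy) U busy]]) = {0}

{0}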